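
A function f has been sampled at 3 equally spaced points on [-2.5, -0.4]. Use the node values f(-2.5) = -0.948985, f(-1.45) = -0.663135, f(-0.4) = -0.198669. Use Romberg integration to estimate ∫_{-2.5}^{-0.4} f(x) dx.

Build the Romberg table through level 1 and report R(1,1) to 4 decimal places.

-1.3301

R(0,0) (trapezoid, 1 panel, h=2.1000): -1.205037
R(1,0) (trapezoid, 2 panels, h=1.0500): -1.298810
R(1,1) = -1.298810 + (-1.298810 − (-1.205037))/3 = -1.330068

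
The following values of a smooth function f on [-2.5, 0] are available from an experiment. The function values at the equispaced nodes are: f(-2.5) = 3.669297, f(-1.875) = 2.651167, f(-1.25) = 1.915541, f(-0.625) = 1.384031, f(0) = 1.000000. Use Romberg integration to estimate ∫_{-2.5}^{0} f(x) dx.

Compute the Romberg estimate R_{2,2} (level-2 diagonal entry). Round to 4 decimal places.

5.1333

R_{0,0} (trapezoid, 1 panel, h=2.5000): 5.836621
R_{1,0} (trapezoid, 2 panels, h=1.2500): 5.312737
R_{2,0} (trapezoid, 4 panels, h=0.6250): 5.178367
R_{1,1} = 5.312737 + (5.312737 − 5.836621)/3 = 5.138109
R_{2,1} = 5.178367 + (5.178367 − 5.312737)/3 = 5.133577
R_{2,2} = 5.133577 + (5.133577 − 5.138109)/15 = 5.133275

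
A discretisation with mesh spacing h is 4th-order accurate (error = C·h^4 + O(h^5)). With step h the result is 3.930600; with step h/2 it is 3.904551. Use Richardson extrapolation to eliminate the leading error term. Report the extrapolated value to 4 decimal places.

The leading error scales as h^4; refining by a factor of 2 reduces it by 2^4 = 16.
Extrapolated value = (16·A(h/2) − A(h)) / (16 − 1)
= (16·3.904551 − 3.930600) / 15
= 58.542216 / 15 = 3.902814

3.9028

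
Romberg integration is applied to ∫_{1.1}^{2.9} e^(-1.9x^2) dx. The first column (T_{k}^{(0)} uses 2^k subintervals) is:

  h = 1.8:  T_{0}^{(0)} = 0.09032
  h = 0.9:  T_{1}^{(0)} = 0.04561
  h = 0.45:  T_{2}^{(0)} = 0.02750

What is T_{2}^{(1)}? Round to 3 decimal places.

0.021

T_{2}^{(1)} = 0.02750 + (0.02750 − 0.04561)/3 = 0.02146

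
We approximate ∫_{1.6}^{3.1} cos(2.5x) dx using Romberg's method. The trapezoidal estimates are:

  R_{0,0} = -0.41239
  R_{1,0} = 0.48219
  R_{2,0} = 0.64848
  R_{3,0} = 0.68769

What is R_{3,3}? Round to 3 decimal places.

0.701

R_{1,1} = (4·0.48219 − (-0.41239)) / 3 = 0.78038
R_{2,1} = 0.64848 + (0.64848 − 0.48219)/3 = 0.70391
R_{3,1} = (4·0.68769 − 0.64848) / 3 = 0.70076
R_{2,2} = (16·0.70391 − 0.78038) / 15 = 0.69881
R_{3,2} = (16·0.70076 − 0.70391) / 15 = 0.70055
R_{3,3} = (64·0.70055 − 0.69881) / 63 = 0.70058
(Column j=1 coincides with Simpson's rule on the same nodes.)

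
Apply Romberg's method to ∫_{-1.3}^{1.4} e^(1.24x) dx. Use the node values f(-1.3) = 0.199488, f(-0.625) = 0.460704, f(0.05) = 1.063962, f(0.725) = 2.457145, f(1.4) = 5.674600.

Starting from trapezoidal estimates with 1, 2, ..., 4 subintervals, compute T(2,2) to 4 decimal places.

4.4177

T(0,0) (trapezoid, 1 panel, h=2.7000): 7.930019
T(1,0) (trapezoid, 2 panels, h=1.3500): 5.401358
T(2,0) (trapezoid, 4 panels, h=0.6750): 4.670227
T(1,1) = 5.401358 + (5.401358 − 7.930019)/3 = 4.558471
T(2,1) = 4.670227 + (4.670227 − 5.401358)/3 = 4.426517
T(2,2) = 4.426517 + (4.426517 − 4.558471)/15 = 4.417720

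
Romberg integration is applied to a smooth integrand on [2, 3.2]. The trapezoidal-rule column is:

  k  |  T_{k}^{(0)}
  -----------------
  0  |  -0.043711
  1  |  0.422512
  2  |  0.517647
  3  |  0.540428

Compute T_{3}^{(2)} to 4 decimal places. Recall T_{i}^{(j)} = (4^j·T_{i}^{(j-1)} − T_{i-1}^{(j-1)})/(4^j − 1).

T_{2}^{(1)} = (4·0.517647 − 0.422512) / 3 = 0.549359
T_{3}^{(1)} = 0.540428 + (0.540428 − 0.517647)/3 = 0.548022
T_{3}^{(2)} = (16·0.548022 − 0.549359) / 15 = 0.547933

0.5479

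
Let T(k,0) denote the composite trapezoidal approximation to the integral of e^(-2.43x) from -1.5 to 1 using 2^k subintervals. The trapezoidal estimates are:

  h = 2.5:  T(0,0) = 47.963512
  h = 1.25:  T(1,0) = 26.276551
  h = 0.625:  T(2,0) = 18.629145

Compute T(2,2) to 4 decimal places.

Richardson extrapolation on the trapezoidal column (denominator 4−1=3):
T(1,1) = (4·26.276551 − 47.963512) / 3 = 19.047564
T(2,1) = 18.629145 + (18.629145 − 26.276551)/3 = 16.080010
T(2,2) = 16.080010 + (16.080010 − 19.047564)/15 = 15.882173

15.8822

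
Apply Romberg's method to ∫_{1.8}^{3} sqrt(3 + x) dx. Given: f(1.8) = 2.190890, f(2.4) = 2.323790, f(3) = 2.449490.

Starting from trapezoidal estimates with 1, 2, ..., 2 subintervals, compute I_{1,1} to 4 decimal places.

2.7871

I_{0,0} (trapezoid, 1 panel, h=1.2000): 2.784228
I_{1,0} (trapezoid, 2 panels, h=0.6000): 2.786388
I_{1,1} = 2.786388 + (2.786388 − 2.784228)/3 = 2.787108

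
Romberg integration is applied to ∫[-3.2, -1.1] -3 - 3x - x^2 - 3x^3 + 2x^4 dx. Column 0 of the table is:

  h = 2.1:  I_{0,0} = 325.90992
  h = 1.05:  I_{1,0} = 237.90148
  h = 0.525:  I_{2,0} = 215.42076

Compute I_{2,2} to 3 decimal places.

207.885

I_{1,1} = 237.90148 + (237.90148 − 325.90992)/3 = 208.56533
I_{2,1} = (4·215.42076 − 237.90148) / 3 = 207.92719
I_{2,2} = (16·207.92719 − 208.56533) / 15 = 207.88465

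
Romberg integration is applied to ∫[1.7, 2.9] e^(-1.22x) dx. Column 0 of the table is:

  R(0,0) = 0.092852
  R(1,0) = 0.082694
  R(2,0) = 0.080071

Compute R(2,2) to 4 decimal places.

0.0792

R(1,1) = 0.082694 + (0.082694 − 0.092852)/3 = 0.079308
R(2,1) = 0.080071 + (0.080071 − 0.082694)/3 = 0.079197
R(2,2) = 0.079197 + (0.079197 − 0.079308)/15 = 0.079190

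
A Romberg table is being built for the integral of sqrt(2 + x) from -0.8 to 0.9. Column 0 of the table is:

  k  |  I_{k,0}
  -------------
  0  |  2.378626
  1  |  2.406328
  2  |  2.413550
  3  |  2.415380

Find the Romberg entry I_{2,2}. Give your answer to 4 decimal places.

Richardson extrapolation on the trapezoidal column (denominator 4−1=3):
I_{1,1} = (4·2.406328 − 2.378626) / 3 = 2.415562
I_{2,1} = (4·2.413550 − 2.406328) / 3 = 2.415957
I_{2,2} = (16·2.415957 − 2.415562) / 15 = 2.415983

2.4160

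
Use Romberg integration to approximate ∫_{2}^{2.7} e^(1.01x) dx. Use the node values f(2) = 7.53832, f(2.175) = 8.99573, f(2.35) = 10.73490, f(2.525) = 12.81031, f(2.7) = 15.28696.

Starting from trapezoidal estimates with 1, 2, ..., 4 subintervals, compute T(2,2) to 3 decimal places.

T(0,0) (trapezoid, 1 panel, h=0.7000): 7.98885
T(1,0) (trapezoid, 2 panels, h=0.3500): 7.75164
T(2,0) (trapezoid, 4 panels, h=0.1750): 7.69188
T(1,1) = 7.75164 + (7.75164 − 7.98885)/3 = 7.67257
T(2,1) = 7.69188 + (7.69188 − 7.75164)/3 = 7.67196
T(2,2) = 7.67196 + (7.67196 − 7.67257)/15 = 7.67192

7.672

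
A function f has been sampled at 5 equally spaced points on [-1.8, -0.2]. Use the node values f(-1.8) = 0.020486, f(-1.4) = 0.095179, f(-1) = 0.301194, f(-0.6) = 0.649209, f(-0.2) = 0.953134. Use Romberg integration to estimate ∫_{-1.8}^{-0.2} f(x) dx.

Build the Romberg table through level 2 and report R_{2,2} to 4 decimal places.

0.6089

R_{0,0} (trapezoid, 1 panel, h=1.6000): 0.778896
R_{1,0} (trapezoid, 2 panels, h=0.8000): 0.630403
R_{2,0} (trapezoid, 4 panels, h=0.4000): 0.612957
R_{1,1} = 0.630403 + (0.630403 − 0.778896)/3 = 0.580905
R_{2,1} = 0.612957 + (0.612957 − 0.630403)/3 = 0.607142
R_{2,2} = 0.607142 + (0.607142 − 0.580905)/15 = 0.608891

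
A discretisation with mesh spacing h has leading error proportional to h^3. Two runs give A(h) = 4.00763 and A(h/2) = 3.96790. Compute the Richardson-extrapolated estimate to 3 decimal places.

Extrapolated value = (8·A(h/2) − A(h)) / (8 − 1)
= (8·3.96790 − 4.00763) / 7
= 27.73557 / 7 = 3.96222

3.962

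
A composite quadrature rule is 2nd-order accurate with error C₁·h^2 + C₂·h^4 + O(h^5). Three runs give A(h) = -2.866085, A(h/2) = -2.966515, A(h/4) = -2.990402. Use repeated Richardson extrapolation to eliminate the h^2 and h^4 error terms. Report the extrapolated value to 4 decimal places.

First eliminate the h^2 term (factor 2^2 = 4):
  B₁ = (4·(-2.966515) − (-2.866085))/3 = -2.999992
  B₂ = (4·(-2.990402) − (-2.966515))/3 = -2.998364
Then eliminate the h^4 term (factor 2^4 = 16):
  (16·(-2.998364) − (-2.999992))/15 = -2.998255

-2.9983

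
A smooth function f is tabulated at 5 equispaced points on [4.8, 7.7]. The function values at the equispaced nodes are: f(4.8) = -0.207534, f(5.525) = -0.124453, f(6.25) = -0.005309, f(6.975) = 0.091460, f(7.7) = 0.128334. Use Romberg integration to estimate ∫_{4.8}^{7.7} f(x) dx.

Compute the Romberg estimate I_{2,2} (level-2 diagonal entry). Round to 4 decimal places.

I_{0,0} (trapezoid, 1 panel, h=2.9000): -0.114840
I_{1,0} (trapezoid, 2 panels, h=1.4500): -0.065118
I_{2,0} (trapezoid, 4 panels, h=0.7250): -0.056479
I_{1,1} = -0.065118 + (-0.065118 − (-0.114840))/3 = -0.048544
I_{2,1} = -0.056479 + (-0.056479 − (-0.065118))/3 = -0.053599
I_{2,2} = -0.053599 + (-0.053599 − (-0.048544))/15 = -0.053936

-0.0539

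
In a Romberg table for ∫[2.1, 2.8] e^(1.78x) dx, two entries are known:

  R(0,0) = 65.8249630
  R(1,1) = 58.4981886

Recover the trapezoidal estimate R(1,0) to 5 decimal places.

From R(1,1) = (4·R(1,0) − R(0,0))/3, solve for R(1,0):
4·R(1,0) = 3·58.4981886 + 65.8249630 = 241.3195288
R(1,0) = 60.3298822

60.32988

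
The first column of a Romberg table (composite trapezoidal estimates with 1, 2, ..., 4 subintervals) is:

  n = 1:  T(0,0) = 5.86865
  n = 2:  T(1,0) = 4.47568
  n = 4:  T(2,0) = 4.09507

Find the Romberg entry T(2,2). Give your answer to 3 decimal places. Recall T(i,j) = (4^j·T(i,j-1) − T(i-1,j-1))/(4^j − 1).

T(1,1) = (4·4.47568 − 5.86865) / 3 = 4.01136
T(2,1) = 4.09507 + (4.09507 − 4.47568)/3 = 3.96820
T(2,2) = 3.96820 + (3.96820 − 4.01136)/15 = 3.96532
(Column j=1 coincides with Simpson's rule on the same nodes.)

3.965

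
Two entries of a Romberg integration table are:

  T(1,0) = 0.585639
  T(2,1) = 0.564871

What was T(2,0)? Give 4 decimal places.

From T(2,1) = (4·T(2,0) − T(1,0))/3, solve for T(2,0):
4·T(2,0) = 3·0.564871 + 0.585639 = 2.280252
T(2,0) = 0.570063

0.5701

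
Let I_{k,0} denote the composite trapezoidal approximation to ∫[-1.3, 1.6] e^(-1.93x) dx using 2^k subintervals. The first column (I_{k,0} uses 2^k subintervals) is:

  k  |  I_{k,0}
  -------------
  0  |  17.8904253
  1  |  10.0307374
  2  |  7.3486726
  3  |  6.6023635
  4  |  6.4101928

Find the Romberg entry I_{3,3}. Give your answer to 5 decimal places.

I_{1,1} = (4·10.0307374 − 17.8904253) / 3 = 7.4108414
I_{2,1} = (4·7.3486726 − 10.0307374) / 3 = 6.4546510
I_{3,1} = 6.6023635 + (6.6023635 − 7.3486726)/3 = 6.3535938
I_{2,2} = 6.4546510 + (6.4546510 − 7.4108414)/15 = 6.3909050
I_{3,2} = 6.3535938 + (6.3535938 − 6.4546510)/15 = 6.3468567
I_{3,3} = (64·6.3468567 − 6.3909050) / 63 = 6.3461575

6.34616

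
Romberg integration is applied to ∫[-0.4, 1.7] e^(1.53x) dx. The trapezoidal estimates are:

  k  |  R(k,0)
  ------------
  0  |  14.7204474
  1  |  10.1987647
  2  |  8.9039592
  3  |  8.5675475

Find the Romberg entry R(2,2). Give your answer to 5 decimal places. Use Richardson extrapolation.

8.45775

Richardson extrapolation on the trapezoidal column (denominator 4−1=3):
R(1,1) = 10.1987647 + (10.1987647 − 14.7204474)/3 = 8.6915371
R(2,1) = 8.9039592 + (8.9039592 − 10.1987647)/3 = 8.4723574
R(2,2) = (16·8.4723574 − 8.6915371) / 15 = 8.4577454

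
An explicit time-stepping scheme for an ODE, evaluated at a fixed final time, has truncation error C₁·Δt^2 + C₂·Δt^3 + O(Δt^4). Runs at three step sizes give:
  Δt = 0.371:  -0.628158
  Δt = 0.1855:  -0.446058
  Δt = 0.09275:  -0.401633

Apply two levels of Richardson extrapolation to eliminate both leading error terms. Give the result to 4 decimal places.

-0.3870

First eliminate the Δt^2 term (factor 2^2 = 4):
  B₁ = (4·(-0.446058) − (-0.628158))/3 = -0.385358
  B₂ = (4·(-0.401633) − (-0.446058))/3 = -0.386825
Then eliminate the Δt^3 term (factor 2^3 = 8):
  (8·(-0.386825) − (-0.385358))/7 = -0.387035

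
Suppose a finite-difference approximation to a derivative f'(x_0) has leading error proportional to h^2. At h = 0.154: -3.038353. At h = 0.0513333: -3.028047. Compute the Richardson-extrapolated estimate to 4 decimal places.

-3.0268

The leading error scales as h^2; refining by a factor of 3 reduces it by 3^2 = 9.
Extrapolated value = (9·A(h/3) − A(h)) / (9 − 1)
= (9·(-3.028047) − (-3.038353)) / 8
= -24.214070 / 8 = -3.026759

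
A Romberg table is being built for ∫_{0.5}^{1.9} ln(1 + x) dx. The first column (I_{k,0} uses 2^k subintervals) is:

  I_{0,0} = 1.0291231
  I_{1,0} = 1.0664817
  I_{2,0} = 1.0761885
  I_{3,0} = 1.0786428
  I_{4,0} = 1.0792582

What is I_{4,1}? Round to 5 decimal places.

1.07946

I_{4,1} = (4·1.0792582 − 1.0786428) / 3 = 1.0794633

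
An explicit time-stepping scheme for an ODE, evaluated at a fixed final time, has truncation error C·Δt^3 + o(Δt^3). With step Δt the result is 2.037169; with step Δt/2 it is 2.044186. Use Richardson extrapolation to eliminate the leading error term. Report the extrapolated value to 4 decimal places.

2.0452

The leading error scales as Δt^3; refining by a factor of 2 reduces it by 2^3 = 8.
Extrapolated value = (8·A(Δt/2) − A(Δt)) / (8 − 1)
= (8·2.044186 − 2.037169) / 7
= 14.316319 / 7 = 2.045188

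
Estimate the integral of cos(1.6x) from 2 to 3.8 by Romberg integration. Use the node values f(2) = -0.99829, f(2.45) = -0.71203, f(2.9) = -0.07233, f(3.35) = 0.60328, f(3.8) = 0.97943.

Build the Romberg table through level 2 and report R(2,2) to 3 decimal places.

-0.090

R(0,0) (trapezoid, 1 panel, h=1.8000): -0.01697
R(1,0) (trapezoid, 2 panels, h=0.9000): -0.07358
R(2,0) (trapezoid, 4 panels, h=0.4500): -0.08573
R(1,1) = -0.07358 + (-0.07358 − (-0.01697))/3 = -0.09245
R(2,1) = -0.08573 + (-0.08573 − (-0.07358))/3 = -0.08978
R(2,2) = -0.08978 + (-0.08978 − (-0.09245))/15 = -0.08960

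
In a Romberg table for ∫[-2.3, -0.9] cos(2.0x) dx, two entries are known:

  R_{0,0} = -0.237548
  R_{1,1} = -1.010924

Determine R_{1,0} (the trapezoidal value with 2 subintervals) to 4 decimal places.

From R_{1,1} = (4·R_{1,0} − R_{0,0})/3, solve for R_{1,0}:
4·R_{1,0} = 3·(-1.010924) + (-0.237548) = -3.270320
R_{1,0} = -0.817580

-0.8176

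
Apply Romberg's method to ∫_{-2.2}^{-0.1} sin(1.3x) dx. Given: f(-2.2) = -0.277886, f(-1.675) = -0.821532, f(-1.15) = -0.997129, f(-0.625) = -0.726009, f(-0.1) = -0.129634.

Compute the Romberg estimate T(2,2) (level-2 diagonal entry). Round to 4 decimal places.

T(0,0) (trapezoid, 1 panel, h=2.1000): -0.427896
T(1,0) (trapezoid, 2 panels, h=1.0500): -1.260933
T(2,0) (trapezoid, 4 panels, h=0.5250): -1.442926
T(1,1) = -1.260933 + (-1.260933 − (-0.427896))/3 = -1.538612
T(2,1) = -1.442926 + (-1.442926 − (-1.260933))/3 = -1.503590
T(2,2) = -1.503590 + (-1.503590 − (-1.538612))/15 = -1.501255

-1.5013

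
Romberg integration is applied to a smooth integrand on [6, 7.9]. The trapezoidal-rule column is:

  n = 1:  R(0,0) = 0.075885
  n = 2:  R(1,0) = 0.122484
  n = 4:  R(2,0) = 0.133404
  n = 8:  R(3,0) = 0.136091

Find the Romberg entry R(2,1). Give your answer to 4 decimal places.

Richardson extrapolation on the trapezoidal column (denominator 4−1=3):
R(2,1) = (4·0.133404 − 0.122484) / 3 = 0.137044

0.1370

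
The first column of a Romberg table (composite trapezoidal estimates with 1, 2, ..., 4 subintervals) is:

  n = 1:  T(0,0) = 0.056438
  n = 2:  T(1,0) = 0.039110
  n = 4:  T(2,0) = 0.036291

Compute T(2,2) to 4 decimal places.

0.0355

Richardson extrapolation on the trapezoidal column (denominator 4−1=3):
T(1,1) = (4·0.039110 − 0.056438) / 3 = 0.033334
T(2,1) = 0.036291 + (0.036291 − 0.039110)/3 = 0.035351
T(2,2) = 0.035351 + (0.035351 − 0.033334)/15 = 0.035485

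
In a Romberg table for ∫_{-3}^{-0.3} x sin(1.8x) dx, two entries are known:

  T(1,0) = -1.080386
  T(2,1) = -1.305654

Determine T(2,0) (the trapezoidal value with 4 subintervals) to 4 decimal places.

From T(2,1) = (4·T(2,0) − T(1,0))/3, solve for T(2,0):
4·T(2,0) = 3·(-1.305654) + (-1.080386) = -4.997348
T(2,0) = -1.249337

-1.2493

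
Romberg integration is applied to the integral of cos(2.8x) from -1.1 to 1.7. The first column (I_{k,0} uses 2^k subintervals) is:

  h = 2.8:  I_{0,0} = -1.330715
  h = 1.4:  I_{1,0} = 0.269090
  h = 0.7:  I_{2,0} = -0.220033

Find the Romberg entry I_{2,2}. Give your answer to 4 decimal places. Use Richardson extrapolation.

-0.4621

Richardson extrapolation on the trapezoidal column (denominator 4−1=3):
I_{1,1} = 0.269090 + (0.269090 − (-1.330715))/3 = 0.802358
I_{2,1} = -0.220033 + (-0.220033 − 0.269090)/3 = -0.383074
I_{2,2} = -0.383074 + (-0.383074 − 0.802358)/15 = -0.462103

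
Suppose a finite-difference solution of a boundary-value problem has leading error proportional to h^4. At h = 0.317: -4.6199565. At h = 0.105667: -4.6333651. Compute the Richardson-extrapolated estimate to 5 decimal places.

The leading error scales as h^4; refining by a factor of 3 reduces it by 3^4 = 81.
Extrapolated value = (81·A(h/3) − A(h)) / (81 − 1)
= (81·(-4.6333651) − (-4.6199565)) / 80
= -370.6826166 / 80 = -4.6335327

-4.63353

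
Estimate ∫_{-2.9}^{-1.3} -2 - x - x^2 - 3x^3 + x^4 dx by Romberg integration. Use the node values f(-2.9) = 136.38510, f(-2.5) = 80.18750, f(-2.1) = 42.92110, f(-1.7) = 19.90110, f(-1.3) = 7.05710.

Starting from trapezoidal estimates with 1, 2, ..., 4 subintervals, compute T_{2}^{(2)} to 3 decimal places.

83.946

T_{0}^{(0)} (trapezoid, 1 panel, h=1.6000): 114.75376
T_{1}^{(0)} (trapezoid, 2 panels, h=0.8000): 91.71376
T_{2}^{(0)} (trapezoid, 4 panels, h=0.4000): 85.89232
T_{1}^{(1)} = 91.71376 + (91.71376 − 114.75376)/3 = 84.03376
T_{2}^{(1)} = 85.89232 + (85.89232 − 91.71376)/3 = 83.95184
T_{2}^{(2)} = 83.95184 + (83.95184 − 84.03376)/15 = 83.94638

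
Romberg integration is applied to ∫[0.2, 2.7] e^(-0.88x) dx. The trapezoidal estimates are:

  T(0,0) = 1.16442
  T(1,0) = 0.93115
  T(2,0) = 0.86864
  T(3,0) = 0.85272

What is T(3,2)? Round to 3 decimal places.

0.847

T(2,1) = 0.86864 + (0.86864 − 0.93115)/3 = 0.84780
T(3,1) = (4·0.85272 − 0.86864) / 3 = 0.84741
T(3,2) = (16·0.84741 − 0.84780) / 15 = 0.84738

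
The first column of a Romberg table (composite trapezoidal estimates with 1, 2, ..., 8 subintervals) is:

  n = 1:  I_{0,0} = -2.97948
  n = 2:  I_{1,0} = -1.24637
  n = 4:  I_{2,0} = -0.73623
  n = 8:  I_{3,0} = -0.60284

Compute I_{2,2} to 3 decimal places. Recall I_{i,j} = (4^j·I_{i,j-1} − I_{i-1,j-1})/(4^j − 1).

I_{1,1} = -1.24637 + (-1.24637 − (-2.97948))/3 = -0.66867
I_{2,1} = -0.73623 + (-0.73623 − (-1.24637))/3 = -0.56618
I_{2,2} = (16·(-0.56618) − (-0.66867)) / 15 = -0.55935

-0.559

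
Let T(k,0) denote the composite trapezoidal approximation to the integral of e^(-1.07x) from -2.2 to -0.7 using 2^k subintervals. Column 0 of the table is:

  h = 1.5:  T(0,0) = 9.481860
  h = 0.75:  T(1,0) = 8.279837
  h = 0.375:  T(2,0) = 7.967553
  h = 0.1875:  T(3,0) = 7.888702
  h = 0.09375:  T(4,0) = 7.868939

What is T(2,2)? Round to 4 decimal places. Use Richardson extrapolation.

T(1,1) = 8.279837 + (8.279837 − 9.481860)/3 = 7.879163
T(2,1) = 7.967553 + (7.967553 − 8.279837)/3 = 7.863458
T(2,2) = (16·7.863458 − 7.879163) / 15 = 7.862411

7.8624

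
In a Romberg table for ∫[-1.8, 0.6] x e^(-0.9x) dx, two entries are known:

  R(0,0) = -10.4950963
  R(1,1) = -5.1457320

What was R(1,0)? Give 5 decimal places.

From R(1,1) = (4·R(1,0) − R(0,0))/3, solve for R(1,0):
4·R(1,0) = 3·(-5.1457320) + (-10.4950963) = -25.9322923
R(1,0) = -6.4830731

-6.48307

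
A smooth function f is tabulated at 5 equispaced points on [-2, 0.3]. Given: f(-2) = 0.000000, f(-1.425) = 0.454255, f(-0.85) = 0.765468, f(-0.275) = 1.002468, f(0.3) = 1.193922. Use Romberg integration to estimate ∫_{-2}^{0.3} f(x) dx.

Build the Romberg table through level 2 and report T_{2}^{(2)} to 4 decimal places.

T_{0}^{(0)} (trapezoid, 1 panel, h=2.3000): 1.373010
T_{1}^{(0)} (trapezoid, 2 panels, h=1.1500): 1.566793
T_{2}^{(0)} (trapezoid, 4 panels, h=0.5750): 1.621012
T_{1}^{(1)} = 1.566793 + (1.566793 − 1.373010)/3 = 1.631387
T_{2}^{(1)} = 1.621012 + (1.621012 − 1.566793)/3 = 1.639085
T_{2}^{(2)} = 1.639085 + (1.639085 − 1.631387)/15 = 1.639598

1.6396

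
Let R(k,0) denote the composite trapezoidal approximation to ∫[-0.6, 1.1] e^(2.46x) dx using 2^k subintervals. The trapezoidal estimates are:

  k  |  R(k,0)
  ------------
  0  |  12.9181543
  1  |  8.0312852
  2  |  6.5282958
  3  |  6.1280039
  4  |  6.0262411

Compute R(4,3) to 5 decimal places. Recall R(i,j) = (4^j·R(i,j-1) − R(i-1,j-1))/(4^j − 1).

5.99217

R(2,1) = (4·6.5282958 − 8.0312852) / 3 = 6.0272993
R(3,1) = (4·6.1280039 − 6.5282958) / 3 = 5.9945733
R(4,1) = 6.0262411 + (6.0262411 − 6.1280039)/3 = 5.9923202
R(3,2) = (16·5.9945733 − 6.0272993) / 15 = 5.9923916
R(4,2) = (16·5.9923202 − 5.9945733) / 15 = 5.9921700
R(4,3) = (64·5.9921700 − 5.9923916) / 63 = 5.9921665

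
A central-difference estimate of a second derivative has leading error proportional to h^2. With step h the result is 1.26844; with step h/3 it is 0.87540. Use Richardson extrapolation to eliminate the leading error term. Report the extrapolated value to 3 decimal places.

The leading error scales as h^2; refining by a factor of 3 reduces it by 3^2 = 9.
Extrapolated value = (9·A(h/3) − A(h)) / (9 − 1)
= (9·0.87540 − 1.26844) / 8
= 6.61016 / 8 = 0.82627

0.826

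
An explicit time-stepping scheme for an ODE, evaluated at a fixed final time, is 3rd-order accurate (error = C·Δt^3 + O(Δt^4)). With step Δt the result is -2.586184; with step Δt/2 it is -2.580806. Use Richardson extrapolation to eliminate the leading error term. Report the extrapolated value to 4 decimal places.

The leading error scales as Δt^3; refining by a factor of 2 reduces it by 2^3 = 8.
Extrapolated value = (8·A(Δt/2) − A(Δt)) / (8 − 1)
= (8·(-2.580806) − (-2.586184)) / 7
= -18.060264 / 7 = -2.580038

-2.5800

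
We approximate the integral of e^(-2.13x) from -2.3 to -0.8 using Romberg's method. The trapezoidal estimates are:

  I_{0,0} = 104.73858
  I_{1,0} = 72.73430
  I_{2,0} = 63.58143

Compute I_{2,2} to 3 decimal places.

60.428

Richardson extrapolation on the trapezoidal column (denominator 4−1=3):
I_{1,1} = (4·72.73430 − 104.73858) / 3 = 62.06621
I_{2,1} = (4·63.58143 − 72.73430) / 3 = 60.53047
I_{2,2} = 60.53047 + (60.53047 − 62.06621)/15 = 60.42809
(Column j=1 coincides with Simpson's rule on the same nodes.)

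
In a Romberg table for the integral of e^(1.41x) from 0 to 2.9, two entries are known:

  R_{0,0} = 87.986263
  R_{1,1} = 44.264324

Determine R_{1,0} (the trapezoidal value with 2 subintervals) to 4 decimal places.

From R_{1,1} = (4·R_{1,0} − R_{0,0})/3, solve for R_{1,0}:
4·R_{1,0} = 3·44.264324 + 87.986263 = 220.779235
R_{1,0} = 55.194809

55.1948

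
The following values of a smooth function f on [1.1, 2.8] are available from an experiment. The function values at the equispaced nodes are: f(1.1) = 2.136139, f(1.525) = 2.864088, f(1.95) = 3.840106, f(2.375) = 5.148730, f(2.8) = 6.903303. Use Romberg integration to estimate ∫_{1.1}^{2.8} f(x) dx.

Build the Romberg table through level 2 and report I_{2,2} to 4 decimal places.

6.9089

I_{0,0} (trapezoid, 1 panel, h=1.7000): 7.683526
I_{1,0} (trapezoid, 2 panels, h=0.8500): 7.105853
I_{2,0} (trapezoid, 4 panels, h=0.4250): 6.958374
I_{1,1} = 7.105853 + (7.105853 − 7.683526)/3 = 6.913295
I_{2,1} = 6.958374 + (6.958374 − 7.105853)/3 = 6.909214
I_{2,2} = 6.909214 + (6.909214 − 6.913295)/15 = 6.908942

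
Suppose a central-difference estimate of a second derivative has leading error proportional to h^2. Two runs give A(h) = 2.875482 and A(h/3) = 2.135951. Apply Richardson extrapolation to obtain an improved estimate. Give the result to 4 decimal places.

2.0435

Extrapolated value = (9·A(h/3) − A(h)) / (9 − 1)
= (9·2.135951 − 2.875482) / 8
= 16.348077 / 8 = 2.043510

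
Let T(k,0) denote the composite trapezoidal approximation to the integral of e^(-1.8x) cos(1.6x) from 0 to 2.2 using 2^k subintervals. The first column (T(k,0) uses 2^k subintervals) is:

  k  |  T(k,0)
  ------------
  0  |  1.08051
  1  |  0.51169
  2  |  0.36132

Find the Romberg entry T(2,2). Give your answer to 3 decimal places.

0.310

Richardson extrapolation on the trapezoidal column (denominator 4−1=3):
T(1,1) = (4·0.51169 − 1.08051) / 3 = 0.32208
T(2,1) = (4·0.36132 − 0.51169) / 3 = 0.31120
T(2,2) = 0.31120 + (0.31120 − 0.32208)/15 = 0.31047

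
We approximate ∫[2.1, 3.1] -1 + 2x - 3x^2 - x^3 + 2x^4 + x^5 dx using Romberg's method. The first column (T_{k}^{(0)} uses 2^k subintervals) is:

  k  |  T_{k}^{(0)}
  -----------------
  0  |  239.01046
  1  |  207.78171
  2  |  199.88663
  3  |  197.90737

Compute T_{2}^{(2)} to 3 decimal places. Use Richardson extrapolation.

Richardson extrapolation on the trapezoidal column (denominator 4−1=3):
T_{1}^{(1)} = (4·207.78171 − 239.01046) / 3 = 197.37213
T_{2}^{(1)} = 199.88663 + (199.88663 − 207.78171)/3 = 197.25494
T_{2}^{(2)} = 197.25494 + (197.25494 − 197.37213)/15 = 197.24713

197.247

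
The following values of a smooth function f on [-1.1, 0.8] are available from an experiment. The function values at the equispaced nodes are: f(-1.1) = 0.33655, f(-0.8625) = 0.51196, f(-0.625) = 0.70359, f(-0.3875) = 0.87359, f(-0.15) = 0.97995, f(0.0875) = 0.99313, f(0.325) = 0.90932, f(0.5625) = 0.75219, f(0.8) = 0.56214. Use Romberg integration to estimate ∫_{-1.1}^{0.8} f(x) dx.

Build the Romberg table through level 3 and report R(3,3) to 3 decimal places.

1.473

R(0,0) (trapezoid, 1 panel, h=1.9000): 0.85376
R(1,0) (trapezoid, 2 panels, h=0.9500): 1.35783
R(2,0) (trapezoid, 4 panels, h=0.4750): 1.44505
R(3,0) (trapezoid, 8 panels, h=0.2375): 1.46611
R(1,1) = 1.35783 + (1.35783 − 0.85376)/3 = 1.52585
R(2,1) = 1.44505 + (1.44505 − 1.35783)/3 = 1.47412
R(3,1) = 1.46611 + (1.46611 − 1.44505)/3 = 1.47313
R(2,2) = 1.47412 + (1.47412 − 1.52585)/15 = 1.47067
R(3,2) = 1.47313 + (1.47313 − 1.47412)/15 = 1.47306
R(3,3) = 1.47306 + (1.47306 − 1.47067)/63 = 1.47310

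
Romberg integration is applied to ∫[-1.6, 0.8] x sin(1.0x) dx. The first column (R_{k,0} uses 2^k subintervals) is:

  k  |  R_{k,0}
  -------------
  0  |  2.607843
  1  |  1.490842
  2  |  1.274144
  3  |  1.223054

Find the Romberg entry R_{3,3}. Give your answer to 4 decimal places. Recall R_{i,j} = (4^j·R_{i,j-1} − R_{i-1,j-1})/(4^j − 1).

R_{1,1} = 1.490842 + (1.490842 − 2.607843)/3 = 1.118508
R_{2,1} = (4·1.274144 − 1.490842) / 3 = 1.201911
R_{3,1} = (4·1.223054 − 1.274144) / 3 = 1.206024
R_{2,2} = (16·1.201911 − 1.118508) / 15 = 1.207471
R_{3,2} = 1.206024 + (1.206024 − 1.201911)/15 = 1.206298
R_{3,3} = (64·1.206298 − 1.207471) / 63 = 1.206279

1.2063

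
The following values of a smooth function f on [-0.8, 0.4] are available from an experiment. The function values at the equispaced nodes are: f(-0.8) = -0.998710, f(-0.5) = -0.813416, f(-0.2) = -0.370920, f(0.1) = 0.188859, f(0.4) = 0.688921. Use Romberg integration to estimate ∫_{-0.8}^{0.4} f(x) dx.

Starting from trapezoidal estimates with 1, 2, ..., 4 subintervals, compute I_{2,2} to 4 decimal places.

I_{0,0} (trapezoid, 1 panel, h=1.2000): -0.185873
I_{1,0} (trapezoid, 2 panels, h=0.6000): -0.315489
I_{2,0} (trapezoid, 4 panels, h=0.3000): -0.345111
I_{1,1} = -0.315489 + (-0.315489 − (-0.185873))/3 = -0.358694
I_{2,1} = -0.345111 + (-0.345111 − (-0.315489))/3 = -0.354985
I_{2,2} = -0.354985 + (-0.354985 − (-0.358694))/15 = -0.354738

-0.3547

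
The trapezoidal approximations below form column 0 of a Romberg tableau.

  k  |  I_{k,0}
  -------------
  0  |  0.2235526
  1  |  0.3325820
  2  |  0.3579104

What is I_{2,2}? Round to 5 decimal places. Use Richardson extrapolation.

0.36618

Richardson extrapolation on the trapezoidal column (denominator 4−1=3):
I_{1,1} = (4·0.3325820 − 0.2235526) / 3 = 0.3689251
I_{2,1} = 0.3579104 + (0.3579104 − 0.3325820)/3 = 0.3663532
I_{2,2} = 0.3663532 + (0.3663532 − 0.3689251)/15 = 0.3661817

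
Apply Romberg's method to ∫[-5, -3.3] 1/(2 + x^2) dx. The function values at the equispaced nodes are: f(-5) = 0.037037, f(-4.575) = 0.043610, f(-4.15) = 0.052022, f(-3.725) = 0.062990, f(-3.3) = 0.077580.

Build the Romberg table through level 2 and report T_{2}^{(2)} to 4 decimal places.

0.0914

T_{0}^{(0)} (trapezoid, 1 panel, h=1.7000): 0.097424
T_{1}^{(0)} (trapezoid, 2 panels, h=0.8500): 0.092931
T_{2}^{(0)} (trapezoid, 4 panels, h=0.4250): 0.091770
T_{1}^{(1)} = 0.092931 + (0.092931 − 0.097424)/3 = 0.091433
T_{2}^{(1)} = 0.091770 + (0.091770 − 0.092931)/3 = 0.091383
T_{2}^{(2)} = 0.091383 + (0.091383 − 0.091433)/15 = 0.091380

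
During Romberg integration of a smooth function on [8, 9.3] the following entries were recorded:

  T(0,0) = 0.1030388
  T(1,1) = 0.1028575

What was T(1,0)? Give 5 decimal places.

0.10290

From T(1,1) = (4·T(1,0) − T(0,0))/3, solve for T(1,0):
4·T(1,0) = 3·0.1028575 + 0.1030388 = 0.4116113
T(1,0) = 0.1029028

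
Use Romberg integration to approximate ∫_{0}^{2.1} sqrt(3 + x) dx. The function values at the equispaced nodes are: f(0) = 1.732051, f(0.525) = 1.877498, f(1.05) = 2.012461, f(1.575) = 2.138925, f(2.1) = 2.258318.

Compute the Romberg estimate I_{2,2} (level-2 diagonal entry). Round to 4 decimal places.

I_{0,0} (trapezoid, 1 panel, h=2.1000): 4.189887
I_{1,0} (trapezoid, 2 panels, h=1.0500): 4.208028
I_{2,0} (trapezoid, 4 panels, h=0.5250): 4.212636
I_{1,1} = 4.208028 + (4.208028 − 4.189887)/3 = 4.214075
I_{2,1} = 4.212636 + (4.212636 − 4.208028)/3 = 4.214172
I_{2,2} = 4.214172 + (4.214172 − 4.214075)/15 = 4.214178

4.2142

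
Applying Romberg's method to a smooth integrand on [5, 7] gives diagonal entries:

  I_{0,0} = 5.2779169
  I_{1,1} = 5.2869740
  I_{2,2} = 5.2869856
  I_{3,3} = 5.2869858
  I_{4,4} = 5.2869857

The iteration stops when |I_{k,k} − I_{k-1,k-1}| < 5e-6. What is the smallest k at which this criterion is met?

k = 3

|I_{1,1} − I_{0,0}| = 0.0090571 ≥ 5e-6
|I_{2,2} − I_{1,1}| = 0.0000116 ≥ 5e-6
|I_{3,3} − I_{2,2}| = 0.0000002 < 5e-6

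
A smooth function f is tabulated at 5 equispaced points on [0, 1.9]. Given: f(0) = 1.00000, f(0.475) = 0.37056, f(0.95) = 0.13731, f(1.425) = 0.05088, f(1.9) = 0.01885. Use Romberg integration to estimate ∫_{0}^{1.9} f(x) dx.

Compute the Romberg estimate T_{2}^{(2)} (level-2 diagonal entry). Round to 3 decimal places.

T_{0}^{(0)} (trapezoid, 1 panel, h=1.9000): 0.96791
T_{1}^{(0)} (trapezoid, 2 panels, h=0.9500): 0.61440
T_{2}^{(0)} (trapezoid, 4 panels, h=0.4750): 0.50738
T_{1}^{(1)} = 0.61440 + (0.61440 − 0.96791)/3 = 0.49656
T_{2}^{(1)} = 0.50738 + (0.50738 − 0.61440)/3 = 0.47171
T_{2}^{(2)} = 0.47171 + (0.47171 − 0.49656)/15 = 0.47005

0.470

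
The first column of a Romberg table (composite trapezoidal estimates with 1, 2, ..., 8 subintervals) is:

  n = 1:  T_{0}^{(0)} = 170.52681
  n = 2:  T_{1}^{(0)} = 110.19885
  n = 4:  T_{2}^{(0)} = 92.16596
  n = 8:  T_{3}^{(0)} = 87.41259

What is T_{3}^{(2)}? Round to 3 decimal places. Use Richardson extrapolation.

Richardson extrapolation on the trapezoidal column (denominator 4−1=3):
T_{2}^{(1)} = 92.16596 + (92.16596 − 110.19885)/3 = 86.15500
T_{3}^{(1)} = 87.41259 + (87.41259 − 92.16596)/3 = 85.82813
T_{3}^{(2)} = 85.82813 + (85.82813 − 86.15500)/15 = 85.80634

85.806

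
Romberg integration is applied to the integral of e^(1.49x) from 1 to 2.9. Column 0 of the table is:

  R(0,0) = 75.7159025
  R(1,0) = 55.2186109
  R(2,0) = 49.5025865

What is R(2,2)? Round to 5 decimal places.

Richardson extrapolation on the trapezoidal column (denominator 4−1=3):
R(1,1) = 55.2186109 + (55.2186109 − 75.7159025)/3 = 48.3861804
R(2,1) = 49.5025865 + (49.5025865 − 55.2186109)/3 = 47.5972450
R(2,2) = 47.5972450 + (47.5972450 − 48.3861804)/15 = 47.5446493
(Column j=1 coincides with Simpson's rule on the same nodes.)

47.54465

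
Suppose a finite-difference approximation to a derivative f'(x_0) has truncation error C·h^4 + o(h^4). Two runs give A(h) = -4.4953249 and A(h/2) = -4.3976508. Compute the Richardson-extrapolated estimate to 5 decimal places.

The leading error scales as h^4; refining by a factor of 2 reduces it by 2^4 = 16.
Extrapolated value = (16·A(h/2) − A(h)) / (16 − 1)
= (16·(-4.3976508) − (-4.4953249)) / 15
= -65.8670879 / 15 = -4.3911392

-4.39114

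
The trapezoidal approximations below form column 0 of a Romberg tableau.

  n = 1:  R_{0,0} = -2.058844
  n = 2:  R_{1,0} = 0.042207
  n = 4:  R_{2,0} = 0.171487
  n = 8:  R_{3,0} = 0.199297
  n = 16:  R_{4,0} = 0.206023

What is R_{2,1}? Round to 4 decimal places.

0.2146

Richardson extrapolation on the trapezoidal column (denominator 4−1=3):
R_{2,1} = 0.171487 + (0.171487 − 0.042207)/3 = 0.214580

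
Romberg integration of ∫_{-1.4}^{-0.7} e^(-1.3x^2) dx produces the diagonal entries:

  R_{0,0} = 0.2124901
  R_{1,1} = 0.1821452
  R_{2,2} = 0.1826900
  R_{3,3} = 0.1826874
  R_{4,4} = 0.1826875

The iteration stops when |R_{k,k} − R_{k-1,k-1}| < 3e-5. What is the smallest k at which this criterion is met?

|R_{1,1} − R_{0,0}| = 0.0303449 ≥ 3e-5
|R_{2,2} − R_{1,1}| = 0.0005448 ≥ 3e-5
|R_{3,3} − R_{2,2}| = 0.0000026 < 3e-5

k = 3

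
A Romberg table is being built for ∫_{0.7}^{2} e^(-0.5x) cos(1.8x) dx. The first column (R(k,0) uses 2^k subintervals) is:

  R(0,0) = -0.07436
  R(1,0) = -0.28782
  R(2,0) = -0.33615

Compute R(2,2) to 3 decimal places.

Richardson extrapolation on the trapezoidal column (denominator 4−1=3):
R(1,1) = -0.28782 + (-0.28782 − (-0.07436))/3 = -0.35897
R(2,1) = -0.33615 + (-0.33615 − (-0.28782))/3 = -0.35226
R(2,2) = (16·(-0.35226) − (-0.35897)) / 15 = -0.35181

-0.352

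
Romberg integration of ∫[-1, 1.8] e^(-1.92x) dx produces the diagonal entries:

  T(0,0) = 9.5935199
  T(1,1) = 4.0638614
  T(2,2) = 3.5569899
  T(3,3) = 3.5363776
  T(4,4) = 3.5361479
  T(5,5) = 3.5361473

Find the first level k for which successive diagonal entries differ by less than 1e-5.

|T(1,1) − T(0,0)| = 5.5296585 ≥ 1e-5
|T(2,2) − T(1,1)| = 0.5068715 ≥ 1e-5
|T(3,3) − T(2,2)| = 0.0206123 ≥ 1e-5
|T(4,4) − T(3,3)| = 0.0002297 ≥ 1e-5
|T(5,5) − T(4,4)| = 0.0000006 < 1e-5

k = 5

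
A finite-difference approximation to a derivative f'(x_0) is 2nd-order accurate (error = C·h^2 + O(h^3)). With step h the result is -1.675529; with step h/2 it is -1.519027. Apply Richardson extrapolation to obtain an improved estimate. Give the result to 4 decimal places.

The leading error scales as h^2; refining by a factor of 2 reduces it by 2^2 = 4.
Extrapolated value = (4·A(h/2) − A(h)) / (4 − 1)
= (4·(-1.519027) − (-1.675529)) / 3
= -4.400579 / 3 = -1.466860

-1.4669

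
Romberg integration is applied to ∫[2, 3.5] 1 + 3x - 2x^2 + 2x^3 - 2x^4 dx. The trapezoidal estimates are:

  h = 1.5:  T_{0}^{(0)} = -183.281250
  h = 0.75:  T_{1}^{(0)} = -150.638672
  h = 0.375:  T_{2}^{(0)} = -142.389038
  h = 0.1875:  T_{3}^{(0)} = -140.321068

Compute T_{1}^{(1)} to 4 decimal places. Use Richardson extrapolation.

Richardson extrapolation on the trapezoidal column (denominator 4−1=3):
T_{1}^{(1)} = (4·(-150.638672) − (-183.281250)) / 3 = -139.757813
(Column j=1 coincides with Simpson's rule on the same nodes.)

-139.7578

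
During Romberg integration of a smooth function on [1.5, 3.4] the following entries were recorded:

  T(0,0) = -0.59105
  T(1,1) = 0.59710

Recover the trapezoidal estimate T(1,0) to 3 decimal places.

0.300

From T(1,1) = (4·T(1,0) − T(0,0))/3, solve for T(1,0):
4·T(1,0) = 3·0.59710 + (-0.59105) = 1.20025
T(1,0) = 0.30006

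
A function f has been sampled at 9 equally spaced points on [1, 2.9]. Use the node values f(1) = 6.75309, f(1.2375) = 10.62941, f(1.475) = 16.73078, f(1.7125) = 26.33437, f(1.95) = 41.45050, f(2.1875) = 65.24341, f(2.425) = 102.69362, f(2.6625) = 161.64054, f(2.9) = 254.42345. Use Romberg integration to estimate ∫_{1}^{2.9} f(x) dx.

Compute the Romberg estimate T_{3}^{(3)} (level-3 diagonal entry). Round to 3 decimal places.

T_{0}^{(0)} (trapezoid, 1 panel, h=1.9000): 248.11771
T_{1}^{(0)} (trapezoid, 2 panels, h=0.9500): 163.43683
T_{2}^{(0)} (trapezoid, 4 panels, h=0.4750): 138.44501
T_{3}^{(0)} (trapezoid, 8 panels, h=0.2375): 131.88634
T_{1}^{(1)} = 163.43683 + (163.43683 − 248.11771)/3 = 135.20987
T_{2}^{(1)} = 138.44501 + (138.44501 − 163.43683)/3 = 130.11440
T_{3}^{(1)} = 131.88634 + (131.88634 − 138.44501)/3 = 129.70012
T_{2}^{(2)} = 130.11440 + (130.11440 − 135.20987)/15 = 129.77470
T_{3}^{(2)} = 129.70012 + (129.70012 − 130.11440)/15 = 129.67250
T_{3}^{(3)} = 129.67250 + (129.67250 − 129.77470)/63 = 129.67088

129.671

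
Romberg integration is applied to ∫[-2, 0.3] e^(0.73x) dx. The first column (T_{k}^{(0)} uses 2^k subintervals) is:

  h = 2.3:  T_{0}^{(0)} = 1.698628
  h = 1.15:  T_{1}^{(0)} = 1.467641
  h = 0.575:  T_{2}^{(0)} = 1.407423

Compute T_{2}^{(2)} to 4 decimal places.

1.3871

T_{1}^{(1)} = 1.467641 + (1.467641 − 1.698628)/3 = 1.390645
T_{2}^{(1)} = (4·1.407423 − 1.467641) / 3 = 1.387350
T_{2}^{(2)} = 1.387350 + (1.387350 − 1.390645)/15 = 1.387130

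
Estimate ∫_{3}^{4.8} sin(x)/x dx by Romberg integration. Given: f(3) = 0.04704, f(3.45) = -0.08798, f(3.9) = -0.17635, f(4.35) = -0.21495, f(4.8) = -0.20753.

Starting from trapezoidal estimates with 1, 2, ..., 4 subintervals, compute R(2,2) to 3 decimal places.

-0.259

R(0,0) (trapezoid, 1 panel, h=1.8000): -0.14444
R(1,0) (trapezoid, 2 panels, h=0.9000): -0.23094
R(2,0) (trapezoid, 4 panels, h=0.4500): -0.25179
R(1,1) = -0.23094 + (-0.23094 − (-0.14444))/3 = -0.25977
R(2,1) = -0.25179 + (-0.25179 − (-0.23094))/3 = -0.25874
R(2,2) = -0.25874 + (-0.25874 − (-0.25977))/15 = -0.25867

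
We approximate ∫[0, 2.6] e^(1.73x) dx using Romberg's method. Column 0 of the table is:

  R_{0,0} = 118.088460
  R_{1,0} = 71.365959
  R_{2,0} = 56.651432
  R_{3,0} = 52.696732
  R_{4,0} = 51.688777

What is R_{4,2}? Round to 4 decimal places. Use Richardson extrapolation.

R_{3,1} = 52.696732 + (52.696732 − 56.651432)/3 = 51.378499
R_{4,1} = (4·51.688777 − 52.696732) / 3 = 51.352792
R_{4,2} = 51.352792 + (51.352792 − 51.378499)/15 = 51.351078
(Column j=1 coincides with Simpson's rule on the same nodes.)

51.3511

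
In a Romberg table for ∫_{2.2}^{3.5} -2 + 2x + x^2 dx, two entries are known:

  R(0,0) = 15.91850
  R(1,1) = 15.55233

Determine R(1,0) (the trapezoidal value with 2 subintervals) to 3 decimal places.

15.644

From R(1,1) = (4·R(1,0) − R(0,0))/3, solve for R(1,0):
4·R(1,0) = 3·15.55233 + 15.91850 = 62.57549
R(1,0) = 15.64387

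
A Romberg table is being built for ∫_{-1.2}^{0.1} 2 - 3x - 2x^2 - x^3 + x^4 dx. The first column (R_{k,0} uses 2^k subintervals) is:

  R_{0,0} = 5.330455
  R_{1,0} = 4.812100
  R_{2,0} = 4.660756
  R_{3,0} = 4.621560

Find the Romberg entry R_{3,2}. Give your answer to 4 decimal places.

4.6084

Richardson extrapolation on the trapezoidal column (denominator 4−1=3):
R_{2,1} = 4.660756 + (4.660756 − 4.812100)/3 = 4.610308
R_{3,1} = (4·4.621560 − 4.660756) / 3 = 4.608495
R_{3,2} = (16·4.608495 − 4.610308) / 15 = 4.608374
(Column j=1 coincides with Simpson's rule on the same nodes.)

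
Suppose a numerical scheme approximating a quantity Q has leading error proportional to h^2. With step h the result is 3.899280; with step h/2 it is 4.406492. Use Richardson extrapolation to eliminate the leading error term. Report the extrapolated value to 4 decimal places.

The leading error scales as h^2; refining by a factor of 2 reduces it by 2^2 = 4.
Extrapolated value = (4·A(h/2) − A(h)) / (4 − 1)
= (4·4.406492 − 3.899280) / 3
= 13.726688 / 3 = 4.575563

4.5756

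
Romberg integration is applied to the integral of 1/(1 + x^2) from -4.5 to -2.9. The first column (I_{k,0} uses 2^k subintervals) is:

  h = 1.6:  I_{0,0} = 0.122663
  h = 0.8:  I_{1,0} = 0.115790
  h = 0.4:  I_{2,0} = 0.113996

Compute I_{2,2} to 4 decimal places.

0.1134

Richardson extrapolation on the trapezoidal column (denominator 4−1=3):
I_{1,1} = (4·0.115790 − 0.122663) / 3 = 0.113499
I_{2,1} = (4·0.113996 − 0.115790) / 3 = 0.113398
I_{2,2} = (16·0.113398 − 0.113499) / 15 = 0.113391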